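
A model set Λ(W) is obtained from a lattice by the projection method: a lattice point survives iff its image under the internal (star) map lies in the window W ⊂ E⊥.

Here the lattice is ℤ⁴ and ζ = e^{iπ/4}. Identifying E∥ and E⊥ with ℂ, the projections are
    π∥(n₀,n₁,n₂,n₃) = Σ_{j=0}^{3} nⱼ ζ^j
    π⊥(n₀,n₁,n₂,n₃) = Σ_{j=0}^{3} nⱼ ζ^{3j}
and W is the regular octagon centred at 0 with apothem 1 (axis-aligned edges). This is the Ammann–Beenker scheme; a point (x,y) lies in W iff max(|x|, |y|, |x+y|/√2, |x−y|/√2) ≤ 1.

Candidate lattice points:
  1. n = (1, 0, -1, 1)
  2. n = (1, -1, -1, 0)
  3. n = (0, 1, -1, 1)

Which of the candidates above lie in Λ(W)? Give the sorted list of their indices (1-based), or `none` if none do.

none

With ζ = e^{iπ/4} the internal vectors are ζ^0,ζ^3,ζ^6,ζ^9.
#1 (1, 0, -1, 1): internal (1.707107, 1.707107); octagon support 2.414214 vs apothem 1 → ∉ W
#2 (1, -1, -1, 0): internal (1.707107, 0.292893); octagon support 1.707107 vs apothem 1 → ∉ W
#3 (0, 1, -1, 1): internal (0.000000, 2.414214); octagon support 2.414214 vs apothem 1 → ∉ W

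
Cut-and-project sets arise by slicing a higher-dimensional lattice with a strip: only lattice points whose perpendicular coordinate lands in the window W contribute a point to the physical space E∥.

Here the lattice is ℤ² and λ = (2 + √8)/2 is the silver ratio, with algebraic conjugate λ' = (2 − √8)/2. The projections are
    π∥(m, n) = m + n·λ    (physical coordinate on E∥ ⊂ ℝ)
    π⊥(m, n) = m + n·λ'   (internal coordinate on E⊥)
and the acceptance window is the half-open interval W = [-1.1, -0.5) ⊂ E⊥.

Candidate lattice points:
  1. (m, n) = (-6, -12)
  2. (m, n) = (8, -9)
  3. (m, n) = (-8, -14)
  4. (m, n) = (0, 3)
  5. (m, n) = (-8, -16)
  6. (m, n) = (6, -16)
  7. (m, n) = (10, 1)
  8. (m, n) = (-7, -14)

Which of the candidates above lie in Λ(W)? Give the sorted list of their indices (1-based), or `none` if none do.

Numerically λ ≈ 2.41421 and λ' = −1/λ ≈ -0.41421.
#1 (-6,-12): internal coord -6 + (-12)·λ' = -1.02944; -1.02944 ∈ [-1.1, -0.5) → IN Λ
#2 (8,-9): internal coord 8 + (-9)·λ' = +11.72792; +11.72792 ∉ [-1.1, -0.5) → out
#3 (-8,-14): internal coord -8 + (-14)·λ' = -2.20101; -2.20101 ∉ [-1.1, -0.5) → out
#4 (0,3): internal coord 0 + (3)·λ' = -1.24264; -1.24264 ∉ [-1.1, -0.5) → out
#5 (-8,-16): internal coord -8 + (-16)·λ' = -1.37258; -1.37258 ∉ [-1.1, -0.5) → out
#6 (6,-16): internal coord 6 + (-16)·λ' = +12.62742; +12.62742 ∉ [-1.1, -0.5) → out
#7 (10,1): internal coord 10 + (1)·λ' = +9.58579; +9.58579 ∉ [-1.1, -0.5) → out
#8 (-7,-14): internal coord -7 + (-14)·λ' = -1.20101; -1.20101 ∉ [-1.1, -0.5) → out

1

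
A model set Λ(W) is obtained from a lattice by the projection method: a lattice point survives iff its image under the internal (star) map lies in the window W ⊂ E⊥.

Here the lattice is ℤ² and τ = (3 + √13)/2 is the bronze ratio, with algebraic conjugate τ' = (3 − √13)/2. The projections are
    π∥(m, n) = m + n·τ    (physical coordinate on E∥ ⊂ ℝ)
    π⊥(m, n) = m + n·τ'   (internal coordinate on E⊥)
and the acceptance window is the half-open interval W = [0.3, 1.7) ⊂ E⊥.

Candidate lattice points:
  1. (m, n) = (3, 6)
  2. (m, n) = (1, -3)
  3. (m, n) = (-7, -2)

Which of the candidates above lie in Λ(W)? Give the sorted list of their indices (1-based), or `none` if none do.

τ' = (3−√13)/2 ≈ -0.3028.
candidate 1: (m,n)=(3,6) → π∥ = 3+6·τ ≈ 22.8167, π⊥ = 3+6·τ' ≈ 1.1833 ∈ [0.3, 1.7) ⇒ IN Λ
candidate 2: (m,n)=(1,-3) → π∥ = 1-3·τ ≈ -8.9083, π⊥ = 1-3·τ' ≈ 1.9083 ∉ [0.3, 1.7) ⇒ out
candidate 3: (m,n)=(-7,-2) → π∥ = -7-2·τ ≈ -13.6056, π⊥ = -7-2·τ' ≈ -6.3944 ∉ [0.3, 1.7) ⇒ out

1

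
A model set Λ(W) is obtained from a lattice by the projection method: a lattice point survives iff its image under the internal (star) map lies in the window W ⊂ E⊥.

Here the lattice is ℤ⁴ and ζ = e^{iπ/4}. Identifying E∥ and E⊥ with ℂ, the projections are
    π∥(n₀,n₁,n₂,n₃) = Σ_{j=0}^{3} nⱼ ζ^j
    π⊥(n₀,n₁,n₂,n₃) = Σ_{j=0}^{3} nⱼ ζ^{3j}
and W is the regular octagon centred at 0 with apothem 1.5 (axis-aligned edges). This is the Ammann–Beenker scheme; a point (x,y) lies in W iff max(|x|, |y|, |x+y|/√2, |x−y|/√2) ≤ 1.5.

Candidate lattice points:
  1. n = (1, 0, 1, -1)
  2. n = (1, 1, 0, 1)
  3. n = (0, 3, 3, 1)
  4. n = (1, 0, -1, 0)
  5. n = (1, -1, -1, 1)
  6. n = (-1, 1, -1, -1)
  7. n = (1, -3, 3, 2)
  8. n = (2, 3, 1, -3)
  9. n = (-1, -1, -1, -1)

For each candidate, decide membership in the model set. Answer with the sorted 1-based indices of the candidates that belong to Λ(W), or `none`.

3, 4, 9

With ζ = e^{iπ/4} the internal vectors are ζ^0,ζ^3,ζ^6,ζ^9.
candidate 1: n = (1, 0, 1, -1) → π⊥ ≈ (+0.2929, -1.7071); max(|x|,|y|,|x±y|/√2) = 1.7071 > 1.5 ⇒ ∉ W
candidate 2: n = (1, 1, 0, 1) → π⊥ ≈ (+1.0000, +1.4142); max(|x|,|y|,|x±y|/√2) = 1.7071 > 1.5 ⇒ ∉ W
candidate 3: n = (0, 3, 3, 1) → π⊥ ≈ (-1.4142, -0.1716); max(|x|,|y|,|x±y|/√2) = 1.4142 ≤ 1.5 ⇒ ∈ W
candidate 4: n = (1, 0, -1, 0) → π⊥ ≈ (+1.0000, +1.0000); max(|x|,|y|,|x±y|/√2) = 1.4142 ≤ 1.5 ⇒ ∈ W
candidate 5: n = (1, -1, -1, 1) → π⊥ ≈ (+2.4142, +1.0000); max(|x|,|y|,|x±y|/√2) = 2.4142 > 1.5 ⇒ ∉ W
candidate 6: n = (-1, 1, -1, -1) → π⊥ ≈ (-2.4142, +1.0000); max(|x|,|y|,|x±y|/√2) = 2.4142 > 1.5 ⇒ ∉ W
candidate 7: n = (1, -3, 3, 2) → π⊥ ≈ (+4.5355, -3.7071); max(|x|,|y|,|x±y|/√2) = 5.8284 > 1.5 ⇒ ∉ W
candidate 8: n = (2, 3, 1, -3) → π⊥ ≈ (-2.2426, -1.0000); max(|x|,|y|,|x±y|/√2) = 2.2929 > 1.5 ⇒ ∉ W
candidate 9: n = (-1, -1, -1, -1) → π⊥ ≈ (-1.0000, -0.4142); max(|x|,|y|,|x±y|/√2) = 1.0000 ≤ 1.5 ⇒ ∈ W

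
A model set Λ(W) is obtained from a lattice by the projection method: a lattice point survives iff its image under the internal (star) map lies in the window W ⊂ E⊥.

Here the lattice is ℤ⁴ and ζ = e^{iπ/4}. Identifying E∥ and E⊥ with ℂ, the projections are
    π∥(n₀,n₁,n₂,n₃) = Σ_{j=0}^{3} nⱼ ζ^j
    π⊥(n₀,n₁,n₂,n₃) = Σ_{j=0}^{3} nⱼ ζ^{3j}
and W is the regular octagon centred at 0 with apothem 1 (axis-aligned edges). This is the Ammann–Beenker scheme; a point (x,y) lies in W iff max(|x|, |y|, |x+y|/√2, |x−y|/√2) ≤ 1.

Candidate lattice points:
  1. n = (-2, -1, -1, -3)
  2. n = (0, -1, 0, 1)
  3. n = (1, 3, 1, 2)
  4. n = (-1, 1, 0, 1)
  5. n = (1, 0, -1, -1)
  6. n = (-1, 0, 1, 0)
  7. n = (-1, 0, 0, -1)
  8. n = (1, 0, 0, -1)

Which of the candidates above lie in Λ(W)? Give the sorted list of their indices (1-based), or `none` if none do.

5, 8

π⊥(n) = n₀ + n₁ζ³ + n₂ζ⁶ + n₃ζ⁹ where ζ = e^{iπ/4}.
candidate 1: n = (-2, -1, -1, -3) → π⊥ ≈ (-3.4142, -1.8284); max(|x|,|y|,|x±y|/√2) = 3.7071 > 1 ⇒ ∉ W
candidate 2: n = (0, -1, 0, 1) → π⊥ ≈ (+1.4142, +0.0000); max(|x|,|y|,|x±y|/√2) = 1.4142 > 1 ⇒ ∉ W
candidate 3: n = (1, 3, 1, 2) → π⊥ ≈ (+0.2929, +2.5355); max(|x|,|y|,|x±y|/√2) = 2.5355 > 1 ⇒ ∉ W
candidate 4: n = (-1, 1, 0, 1) → π⊥ ≈ (-1.0000, +1.4142); max(|x|,|y|,|x±y|/√2) = 1.7071 > 1 ⇒ ∉ W
candidate 5: n = (1, 0, -1, -1) → π⊥ ≈ (+0.2929, +0.2929); max(|x|,|y|,|x±y|/√2) = 0.4142 ≤ 1 ⇒ ∈ W
candidate 6: n = (-1, 0, 1, 0) → π⊥ ≈ (-1.0000, -1.0000); max(|x|,|y|,|x±y|/√2) = 1.4142 > 1 ⇒ ∉ W
candidate 7: n = (-1, 0, 0, -1) → π⊥ ≈ (-1.7071, -0.7071); max(|x|,|y|,|x±y|/√2) = 1.7071 > 1 ⇒ ∉ W
candidate 8: n = (1, 0, 0, -1) → π⊥ ≈ (+0.2929, -0.7071); max(|x|,|y|,|x±y|/√2) = 0.7071 ≤ 1 ⇒ ∈ W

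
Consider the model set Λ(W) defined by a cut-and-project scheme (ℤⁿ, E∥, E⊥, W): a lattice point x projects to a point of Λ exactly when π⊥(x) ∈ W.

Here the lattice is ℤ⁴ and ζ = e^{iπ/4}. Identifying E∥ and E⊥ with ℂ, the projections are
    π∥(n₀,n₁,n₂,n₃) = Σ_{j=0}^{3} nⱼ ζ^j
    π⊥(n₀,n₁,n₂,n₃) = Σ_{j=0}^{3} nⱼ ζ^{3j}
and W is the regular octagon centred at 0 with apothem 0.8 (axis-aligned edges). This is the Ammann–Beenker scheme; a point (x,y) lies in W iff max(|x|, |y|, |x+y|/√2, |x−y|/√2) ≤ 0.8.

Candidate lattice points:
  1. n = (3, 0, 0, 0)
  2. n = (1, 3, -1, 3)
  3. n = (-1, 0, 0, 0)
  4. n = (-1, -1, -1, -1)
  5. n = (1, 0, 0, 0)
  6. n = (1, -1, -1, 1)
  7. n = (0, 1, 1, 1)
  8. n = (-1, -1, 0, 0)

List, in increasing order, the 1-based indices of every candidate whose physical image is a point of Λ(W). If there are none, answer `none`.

7, 8

Internal map: ζ^{3j} for j=0..3 gives (1,0), (−√2/2,√2/2), (0,−1), (√2/2,√2/2).
candidate 1: n = (3, 0, 0, 0) → π⊥ ≈ (+3.00000, +0.00000); max(|x|,|y|,|x±y|/√2) = 3.00000 > 0.8 ⇒ ∉ W
candidate 2: n = (1, 3, -1, 3) → π⊥ ≈ (+1.00000, +5.24264); max(|x|,|y|,|x±y|/√2) = 5.24264 > 0.8 ⇒ ∉ W
candidate 3: n = (-1, 0, 0, 0) → π⊥ ≈ (-1.00000, +0.00000); max(|x|,|y|,|x±y|/√2) = 1.00000 > 0.8 ⇒ ∉ W
candidate 4: n = (-1, -1, -1, -1) → π⊥ ≈ (-1.00000, -0.41421); max(|x|,|y|,|x±y|/√2) = 1.00000 > 0.8 ⇒ ∉ W
candidate 5: n = (1, 0, 0, 0) → π⊥ ≈ (+1.00000, +0.00000); max(|x|,|y|,|x±y|/√2) = 1.00000 > 0.8 ⇒ ∉ W
candidate 6: n = (1, -1, -1, 1) → π⊥ ≈ (+2.41421, +1.00000); max(|x|,|y|,|x±y|/√2) = 2.41421 > 0.8 ⇒ ∉ W
candidate 7: n = (0, 1, 1, 1) → π⊥ ≈ (+0.00000, +0.41421); max(|x|,|y|,|x±y|/√2) = 0.41421 ≤ 0.8 ⇒ ∈ W
candidate 8: n = (-1, -1, 0, 0) → π⊥ ≈ (-0.29289, -0.70711); max(|x|,|y|,|x±y|/√2) = 0.70711 ≤ 0.8 ⇒ ∈ W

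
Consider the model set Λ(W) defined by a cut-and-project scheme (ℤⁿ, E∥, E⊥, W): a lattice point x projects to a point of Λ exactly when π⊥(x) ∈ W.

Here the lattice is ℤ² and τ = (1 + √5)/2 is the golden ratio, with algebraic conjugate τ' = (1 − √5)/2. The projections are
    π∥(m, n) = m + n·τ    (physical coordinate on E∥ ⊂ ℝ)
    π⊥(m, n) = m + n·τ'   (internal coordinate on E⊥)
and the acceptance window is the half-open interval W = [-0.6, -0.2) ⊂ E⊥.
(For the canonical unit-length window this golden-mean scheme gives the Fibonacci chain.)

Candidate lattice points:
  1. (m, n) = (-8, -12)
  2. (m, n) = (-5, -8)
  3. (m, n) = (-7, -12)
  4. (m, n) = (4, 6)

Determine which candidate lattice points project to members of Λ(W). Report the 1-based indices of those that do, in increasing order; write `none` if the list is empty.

Compute τ' = (1−√5)/2 = -0.61803, so π⊥(m,n) = m -0.61803·n.
#1 (-8,-12): internal coord -8 + (-12)·τ' = -0.58359; -0.58359 ∈ [-0.6, -0.2) → IN Λ
#2 (-5,-8): internal coord -5 + (-8)·τ' = -0.05573; -0.05573 ∉ [-0.6, -0.2) → out
#3 (-7,-12): internal coord -7 + (-12)·τ' = +0.41641; +0.41641 ∉ [-0.6, -0.2) → out
#4 (4,6): internal coord 4 + (6)·τ' = +0.29180; +0.29180 ∉ [-0.6, -0.2) → out

1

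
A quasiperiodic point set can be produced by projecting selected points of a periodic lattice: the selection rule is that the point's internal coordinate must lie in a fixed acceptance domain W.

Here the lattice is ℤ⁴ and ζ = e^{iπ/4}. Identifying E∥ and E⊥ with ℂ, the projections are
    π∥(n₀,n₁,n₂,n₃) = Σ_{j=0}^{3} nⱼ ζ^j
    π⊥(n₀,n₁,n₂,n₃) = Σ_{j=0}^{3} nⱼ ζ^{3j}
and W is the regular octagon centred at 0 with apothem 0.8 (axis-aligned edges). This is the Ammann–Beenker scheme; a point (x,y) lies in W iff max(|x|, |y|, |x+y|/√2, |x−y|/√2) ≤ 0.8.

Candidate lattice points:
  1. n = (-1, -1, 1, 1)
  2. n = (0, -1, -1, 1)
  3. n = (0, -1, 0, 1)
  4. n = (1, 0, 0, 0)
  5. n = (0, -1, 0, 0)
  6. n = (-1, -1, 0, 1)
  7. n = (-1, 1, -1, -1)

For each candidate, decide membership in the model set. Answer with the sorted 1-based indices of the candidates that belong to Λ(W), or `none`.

Internal map: ζ^{3j} for j=0..3 gives (1,0), (−√2/2,√2/2), (0,−1), (√2/2,√2/2).
#1 (-1, -1, 1, 1): internal (0.41421, -1.00000); octagon support 1.00000 vs apothem 0.8 → ∉ W
#2 (0, -1, -1, 1): internal (1.41421, 1.00000); octagon support 1.70711 vs apothem 0.8 → ∉ W
#3 (0, -1, 0, 1): internal (1.41421, 0.00000); octagon support 1.41421 vs apothem 0.8 → ∉ W
#4 (1, 0, 0, 0): internal (1.00000, 0.00000); octagon support 1.00000 vs apothem 0.8 → ∉ W
#5 (0, -1, 0, 0): internal (0.70711, -0.70711); octagon support 1.00000 vs apothem 0.8 → ∉ W
#6 (-1, -1, 0, 1): internal (0.41421, 0.00000); octagon support 0.41421 vs apothem 0.8 → ∈ W
#7 (-1, 1, -1, -1): internal (-2.41421, 1.00000); octagon support 2.41421 vs apothem 0.8 → ∉ W

6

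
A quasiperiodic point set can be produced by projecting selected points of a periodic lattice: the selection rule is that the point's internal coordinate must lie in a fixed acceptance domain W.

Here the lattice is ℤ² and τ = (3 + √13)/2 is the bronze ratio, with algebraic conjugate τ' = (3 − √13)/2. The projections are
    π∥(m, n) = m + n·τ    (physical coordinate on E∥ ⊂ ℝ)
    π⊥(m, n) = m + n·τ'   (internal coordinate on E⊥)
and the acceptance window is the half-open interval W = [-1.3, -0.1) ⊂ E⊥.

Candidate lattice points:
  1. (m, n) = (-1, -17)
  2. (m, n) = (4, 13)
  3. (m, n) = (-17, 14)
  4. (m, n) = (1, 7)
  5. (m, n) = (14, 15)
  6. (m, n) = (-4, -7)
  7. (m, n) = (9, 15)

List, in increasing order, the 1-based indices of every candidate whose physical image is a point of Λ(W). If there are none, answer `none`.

Numerically τ ≈ 3.3028 and τ' = −1/τ ≈ -0.3028.
candidate 1: (m,n)=(-1,-17) → π∥ = -1-17·τ ≈ -57.1472, π⊥ = -1-17·τ' ≈ 4.1472 ∉ [-1.3, -0.1) ⇒ out
candidate 2: (m,n)=(4,13) → π∥ = 4+13·τ ≈ 46.9361, π⊥ = 4+13·τ' ≈ 0.0639 ∉ [-1.3, -0.1) ⇒ out
candidate 3: (m,n)=(-17,14) → π∥ = -17+14·τ ≈ 29.2389, π⊥ = -17+14·τ' ≈ -21.2389 ∉ [-1.3, -0.1) ⇒ out
candidate 4: (m,n)=(1,7) → π∥ = 1+7·τ ≈ 24.1194, π⊥ = 1+7·τ' ≈ -1.1194 ∈ [-1.3, -0.1) ⇒ IN Λ
candidate 5: (m,n)=(14,15) → π∥ = 14+15·τ ≈ 63.5416, π⊥ = 14+15·τ' ≈ 9.4584 ∉ [-1.3, -0.1) ⇒ out
candidate 6: (m,n)=(-4,-7) → π∥ = -4-7·τ ≈ -27.1194, π⊥ = -4-7·τ' ≈ -1.8806 ∉ [-1.3, -0.1) ⇒ out
candidate 7: (m,n)=(9,15) → π∥ = 9+15·τ ≈ 58.5416, π⊥ = 9+15·τ' ≈ 4.4584 ∉ [-1.3, -0.1) ⇒ out

4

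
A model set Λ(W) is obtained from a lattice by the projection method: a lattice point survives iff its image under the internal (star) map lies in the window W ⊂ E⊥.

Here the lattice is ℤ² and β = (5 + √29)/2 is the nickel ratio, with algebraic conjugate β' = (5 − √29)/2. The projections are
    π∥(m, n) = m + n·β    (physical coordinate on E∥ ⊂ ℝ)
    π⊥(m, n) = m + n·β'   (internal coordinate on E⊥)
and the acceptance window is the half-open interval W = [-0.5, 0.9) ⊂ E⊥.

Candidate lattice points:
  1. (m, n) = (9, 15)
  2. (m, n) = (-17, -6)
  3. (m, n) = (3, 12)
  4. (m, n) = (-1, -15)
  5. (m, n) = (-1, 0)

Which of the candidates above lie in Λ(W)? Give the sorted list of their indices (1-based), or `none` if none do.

Numerically β ≈ 5.19258 and β' = −1/β ≈ -0.19258.
#1 (9,15): internal coord 9 + (15)·β' = +6.11126; +6.11126 ∉ [-0.5, 0.9) → out
#2 (-17,-6): internal coord -17 + (-6)·β' = -15.84451; -15.84451 ∉ [-0.5, 0.9) → out
#3 (3,12): internal coord 3 + (12)·β' = +0.68901; +0.68901 ∈ [-0.5, 0.9) → IN Λ
#4 (-1,-15): internal coord -1 + (-15)·β' = +1.88874; +1.88874 ∉ [-0.5, 0.9) → out
#5 (-1,0): internal coord -1 + (0)·β' = -1.00000; -1.00000 ∉ [-0.5, 0.9) → out

3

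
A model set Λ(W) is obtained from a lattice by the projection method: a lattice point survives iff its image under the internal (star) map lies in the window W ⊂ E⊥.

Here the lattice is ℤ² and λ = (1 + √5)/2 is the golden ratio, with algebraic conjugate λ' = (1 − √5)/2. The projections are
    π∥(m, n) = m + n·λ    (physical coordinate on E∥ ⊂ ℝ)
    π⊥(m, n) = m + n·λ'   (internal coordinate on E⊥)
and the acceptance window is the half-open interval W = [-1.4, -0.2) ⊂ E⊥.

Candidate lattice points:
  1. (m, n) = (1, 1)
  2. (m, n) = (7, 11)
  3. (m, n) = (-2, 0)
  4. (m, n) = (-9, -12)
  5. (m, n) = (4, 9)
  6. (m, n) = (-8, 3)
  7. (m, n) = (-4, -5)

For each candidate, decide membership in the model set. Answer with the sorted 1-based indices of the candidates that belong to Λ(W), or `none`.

Numerically λ ≈ 1.61803 and λ' = −1/λ ≈ -0.61803.
#1 (1,1): internal coord 1 + (1)·λ' = +0.38197; +0.38197 ∉ [-1.4, -0.2) → out
#2 (7,11): internal coord 7 + (11)·λ' = +0.20163; +0.20163 ∉ [-1.4, -0.2) → out
#3 (-2,0): internal coord -2 + (0)·λ' = -2.00000; -2.00000 ∉ [-1.4, -0.2) → out
#4 (-9,-12): internal coord -9 + (-12)·λ' = -1.58359; -1.58359 ∉ [-1.4, -0.2) → out
#5 (4,9): internal coord 4 + (9)·λ' = -1.56231; -1.56231 ∉ [-1.4, -0.2) → out
#6 (-8,3): internal coord -8 + (3)·λ' = -9.85410; -9.85410 ∉ [-1.4, -0.2) → out
#7 (-4,-5): internal coord -4 + (-5)·λ' = -0.90983; -0.90983 ∈ [-1.4, -0.2) → IN Λ

7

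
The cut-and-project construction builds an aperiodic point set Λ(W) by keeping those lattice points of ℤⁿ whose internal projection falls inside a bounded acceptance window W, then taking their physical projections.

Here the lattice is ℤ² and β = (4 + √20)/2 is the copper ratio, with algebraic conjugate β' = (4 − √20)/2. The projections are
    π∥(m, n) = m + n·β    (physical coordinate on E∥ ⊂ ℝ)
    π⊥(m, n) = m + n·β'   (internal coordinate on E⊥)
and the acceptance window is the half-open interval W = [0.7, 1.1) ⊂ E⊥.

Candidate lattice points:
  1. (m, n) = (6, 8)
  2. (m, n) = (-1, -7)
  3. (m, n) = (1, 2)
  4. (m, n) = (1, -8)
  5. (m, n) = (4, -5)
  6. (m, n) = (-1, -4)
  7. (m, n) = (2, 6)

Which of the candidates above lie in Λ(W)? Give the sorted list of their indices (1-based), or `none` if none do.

none

β' = (4−√20)/2 ≈ -0.23607.
[1] lift (6,8): star map gives 4.11146; window check 0.7 ≤ 4.11146 < 1.1 is false → out
[2] lift (-1,-7): star map gives 0.65248; window check 0.7 ≤ 0.65248 < 1.1 is false → out
[3] lift (1,2): star map gives 0.52786; window check 0.7 ≤ 0.52786 < 1.1 is false → out
[4] lift (1,-8): star map gives 2.88854; window check 0.7 ≤ 2.88854 < 1.1 is false → out
[5] lift (4,-5): star map gives 5.18034; window check 0.7 ≤ 5.18034 < 1.1 is false → out
[6] lift (-1,-4): star map gives -0.05573; window check 0.7 ≤ -0.05573 < 1.1 is false → out
[7] lift (2,6): star map gives 0.58359; window check 0.7 ≤ 0.58359 < 1.1 is false → out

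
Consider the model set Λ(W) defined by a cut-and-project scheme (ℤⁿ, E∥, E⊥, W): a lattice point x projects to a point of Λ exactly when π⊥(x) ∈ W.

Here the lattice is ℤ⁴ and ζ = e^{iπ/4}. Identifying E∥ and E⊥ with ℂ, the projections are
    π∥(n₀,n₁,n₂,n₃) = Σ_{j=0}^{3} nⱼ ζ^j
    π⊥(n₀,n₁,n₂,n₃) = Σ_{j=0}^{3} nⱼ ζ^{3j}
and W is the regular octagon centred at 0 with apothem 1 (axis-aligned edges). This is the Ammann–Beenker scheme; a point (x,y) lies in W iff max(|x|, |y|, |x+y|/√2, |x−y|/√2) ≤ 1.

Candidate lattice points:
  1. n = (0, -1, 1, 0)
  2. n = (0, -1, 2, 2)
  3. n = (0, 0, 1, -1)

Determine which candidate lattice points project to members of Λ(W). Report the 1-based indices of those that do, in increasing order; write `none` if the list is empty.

none

With ζ = e^{iπ/4} the internal vectors are ζ^0,ζ^3,ζ^6,ζ^9.
#1 (0, -1, 1, 0): internal (0.70711, -1.70711); octagon support 1.70711 vs apothem 1 → ∉ W
#2 (0, -1, 2, 2): internal (2.12132, -1.29289); octagon support 2.41421 vs apothem 1 → ∉ W
#3 (0, 0, 1, -1): internal (-0.70711, -1.70711); octagon support 1.70711 vs apothem 1 → ∉ W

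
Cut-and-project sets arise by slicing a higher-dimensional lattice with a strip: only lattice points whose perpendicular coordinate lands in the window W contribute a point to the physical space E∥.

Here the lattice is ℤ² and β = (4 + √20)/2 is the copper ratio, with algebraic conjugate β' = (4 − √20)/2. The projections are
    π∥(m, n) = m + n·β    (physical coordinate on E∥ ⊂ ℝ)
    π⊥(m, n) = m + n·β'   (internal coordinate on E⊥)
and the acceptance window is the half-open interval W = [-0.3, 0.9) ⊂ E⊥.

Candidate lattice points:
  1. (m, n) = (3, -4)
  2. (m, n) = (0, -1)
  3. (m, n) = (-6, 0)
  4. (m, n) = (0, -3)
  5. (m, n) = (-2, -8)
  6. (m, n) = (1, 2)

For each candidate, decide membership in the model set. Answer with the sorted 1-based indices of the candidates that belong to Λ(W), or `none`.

2, 4, 5, 6

Compute β' = (4−√20)/2 = -0.236068, so π⊥(m,n) = m -0.236068·n.
candidate 1: (m,n)=(3,-4) → π∥ = 3-4·β ≈ -13.944272, π⊥ = 3-4·β' ≈ 3.944272 ∉ [-0.3, 0.9) ⇒ out
candidate 2: (m,n)=(0,-1) → π∥ = 0-1·β ≈ -4.236068, π⊥ = 0-1·β' ≈ 0.236068 ∈ [-0.3, 0.9) ⇒ IN Λ
candidate 3: (m,n)=(-6,0) → π∥ = -6+0·β ≈ -6.000000, π⊥ = -6+0·β' ≈ -6.000000 ∉ [-0.3, 0.9) ⇒ out
candidate 4: (m,n)=(0,-3) → π∥ = 0-3·β ≈ -12.708204, π⊥ = 0-3·β' ≈ 0.708204 ∈ [-0.3, 0.9) ⇒ IN Λ
candidate 5: (m,n)=(-2,-8) → π∥ = -2-8·β ≈ -35.888544, π⊥ = -2-8·β' ≈ -0.111456 ∈ [-0.3, 0.9) ⇒ IN Λ
candidate 6: (m,n)=(1,2) → π∥ = 1+2·β ≈ 9.472136, π⊥ = 1+2·β' ≈ 0.527864 ∈ [-0.3, 0.9) ⇒ IN Λ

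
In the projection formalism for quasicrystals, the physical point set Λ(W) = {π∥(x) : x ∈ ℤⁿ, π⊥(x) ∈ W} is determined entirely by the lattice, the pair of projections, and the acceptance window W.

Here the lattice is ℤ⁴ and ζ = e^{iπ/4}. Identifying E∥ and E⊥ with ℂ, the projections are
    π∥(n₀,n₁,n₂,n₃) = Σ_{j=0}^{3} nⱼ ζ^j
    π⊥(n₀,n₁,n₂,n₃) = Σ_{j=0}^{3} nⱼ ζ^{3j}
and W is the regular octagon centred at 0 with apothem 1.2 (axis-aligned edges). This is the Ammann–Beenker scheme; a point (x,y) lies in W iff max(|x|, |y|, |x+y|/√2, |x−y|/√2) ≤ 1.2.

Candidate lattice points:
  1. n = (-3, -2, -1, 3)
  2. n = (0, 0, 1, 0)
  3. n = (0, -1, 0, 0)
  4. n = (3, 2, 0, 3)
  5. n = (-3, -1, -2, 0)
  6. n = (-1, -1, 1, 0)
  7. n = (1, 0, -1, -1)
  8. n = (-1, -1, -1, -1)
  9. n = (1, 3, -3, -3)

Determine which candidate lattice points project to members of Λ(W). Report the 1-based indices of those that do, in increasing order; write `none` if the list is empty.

π⊥(n) = n₀ + n₁ζ³ + n₂ζ⁶ + n₃ζ⁹ where ζ = e^{iπ/4}.
candidate 1: n = (-3, -2, -1, 3) → π⊥ ≈ (+0.53553, +1.70711); max(|x|,|y|,|x±y|/√2) = 1.70711 > 1.2 ⇒ ∉ W
candidate 2: n = (0, 0, 1, 0) → π⊥ ≈ (+0.00000, -1.00000); max(|x|,|y|,|x±y|/√2) = 1.00000 ≤ 1.2 ⇒ ∈ W
candidate 3: n = (0, -1, 0, 0) → π⊥ ≈ (+0.70711, -0.70711); max(|x|,|y|,|x±y|/√2) = 1.00000 ≤ 1.2 ⇒ ∈ W
candidate 4: n = (3, 2, 0, 3) → π⊥ ≈ (+3.70711, +3.53553); max(|x|,|y|,|x±y|/√2) = 5.12132 > 1.2 ⇒ ∉ W
candidate 5: n = (-3, -1, -2, 0) → π⊥ ≈ (-2.29289, +1.29289); max(|x|,|y|,|x±y|/√2) = 2.53553 > 1.2 ⇒ ∉ W
candidate 6: n = (-1, -1, 1, 0) → π⊥ ≈ (-0.29289, -1.70711); max(|x|,|y|,|x±y|/√2) = 1.70711 > 1.2 ⇒ ∉ W
candidate 7: n = (1, 0, -1, -1) → π⊥ ≈ (+0.29289, +0.29289); max(|x|,|y|,|x±y|/√2) = 0.41421 ≤ 1.2 ⇒ ∈ W
candidate 8: n = (-1, -1, -1, -1) → π⊥ ≈ (-1.00000, -0.41421); max(|x|,|y|,|x±y|/√2) = 1.00000 ≤ 1.2 ⇒ ∈ W
candidate 9: n = (1, 3, -3, -3) → π⊥ ≈ (-3.24264, +3.00000); max(|x|,|y|,|x±y|/√2) = 4.41421 > 1.2 ⇒ ∉ W

2, 3, 7, 8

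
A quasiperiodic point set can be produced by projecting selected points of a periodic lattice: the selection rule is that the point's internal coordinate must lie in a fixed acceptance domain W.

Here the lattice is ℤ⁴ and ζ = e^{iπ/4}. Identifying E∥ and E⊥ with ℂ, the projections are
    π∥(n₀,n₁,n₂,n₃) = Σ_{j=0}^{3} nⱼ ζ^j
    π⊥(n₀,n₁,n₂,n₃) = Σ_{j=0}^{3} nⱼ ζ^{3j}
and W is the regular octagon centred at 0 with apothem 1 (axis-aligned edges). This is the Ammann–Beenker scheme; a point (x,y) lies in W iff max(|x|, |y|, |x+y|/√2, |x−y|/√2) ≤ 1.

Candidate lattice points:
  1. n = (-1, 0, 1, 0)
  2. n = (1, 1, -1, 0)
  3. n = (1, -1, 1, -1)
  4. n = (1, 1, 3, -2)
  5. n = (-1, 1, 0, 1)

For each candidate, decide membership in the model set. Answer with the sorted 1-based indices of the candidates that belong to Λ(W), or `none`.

With ζ = e^{iπ/4} the internal vectors are ζ^0,ζ^3,ζ^6,ζ^9.
candidate 1: n = (-1, 0, 1, 0) → π⊥ ≈ (-1.00000, -1.00000); max(|x|,|y|,|x±y|/√2) = 1.41421 > 1 ⇒ ∉ W
candidate 2: n = (1, 1, -1, 0) → π⊥ ≈ (+0.29289, +1.70711); max(|x|,|y|,|x±y|/√2) = 1.70711 > 1 ⇒ ∉ W
candidate 3: n = (1, -1, 1, -1) → π⊥ ≈ (+1.00000, -2.41421); max(|x|,|y|,|x±y|/√2) = 2.41421 > 1 ⇒ ∉ W
candidate 4: n = (1, 1, 3, -2) → π⊥ ≈ (-1.12132, -3.70711); max(|x|,|y|,|x±y|/√2) = 3.70711 > 1 ⇒ ∉ W
candidate 5: n = (-1, 1, 0, 1) → π⊥ ≈ (-1.00000, +1.41421); max(|x|,|y|,|x±y|/√2) = 1.70711 > 1 ⇒ ∉ W

none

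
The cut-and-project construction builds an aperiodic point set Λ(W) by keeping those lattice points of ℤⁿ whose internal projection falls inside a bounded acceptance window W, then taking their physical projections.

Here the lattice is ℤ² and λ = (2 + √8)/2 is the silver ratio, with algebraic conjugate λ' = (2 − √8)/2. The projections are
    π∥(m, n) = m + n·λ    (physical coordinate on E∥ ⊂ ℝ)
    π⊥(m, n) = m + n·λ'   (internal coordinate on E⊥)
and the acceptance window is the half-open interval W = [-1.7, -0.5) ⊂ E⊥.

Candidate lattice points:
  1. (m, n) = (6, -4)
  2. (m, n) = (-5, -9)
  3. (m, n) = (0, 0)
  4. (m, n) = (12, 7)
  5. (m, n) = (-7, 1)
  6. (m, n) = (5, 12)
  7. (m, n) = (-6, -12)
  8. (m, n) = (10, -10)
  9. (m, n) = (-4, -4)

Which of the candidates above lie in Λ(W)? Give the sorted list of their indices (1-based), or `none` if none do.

λ' = (2−√8)/2 ≈ -0.414214.
#1 (6,-4): internal coord 6 + (-4)·λ' = +7.656854; +7.656854 ∉ [-1.7, -0.5) → out
#2 (-5,-9): internal coord -5 + (-9)·λ' = -1.272078; -1.272078 ∈ [-1.7, -0.5) → IN Λ
#3 (0,0): internal coord 0 + (0)·λ' = +0.000000; +0.000000 ∉ [-1.7, -0.5) → out
#4 (12,7): internal coord 12 + (7)·λ' = +9.100505; +9.100505 ∉ [-1.7, -0.5) → out
#5 (-7,1): internal coord -7 + (1)·λ' = -7.414214; -7.414214 ∉ [-1.7, -0.5) → out
#6 (5,12): internal coord 5 + (12)·λ' = +0.029437; +0.029437 ∉ [-1.7, -0.5) → out
#7 (-6,-12): internal coord -6 + (-12)·λ' = -1.029437; -1.029437 ∈ [-1.7, -0.5) → IN Λ
#8 (10,-10): internal coord 10 + (-10)·λ' = +14.142136; +14.142136 ∉ [-1.7, -0.5) → out
#9 (-4,-4): internal coord -4 + (-4)·λ' = -2.343146; -2.343146 ∉ [-1.7, -0.5) → out

2, 7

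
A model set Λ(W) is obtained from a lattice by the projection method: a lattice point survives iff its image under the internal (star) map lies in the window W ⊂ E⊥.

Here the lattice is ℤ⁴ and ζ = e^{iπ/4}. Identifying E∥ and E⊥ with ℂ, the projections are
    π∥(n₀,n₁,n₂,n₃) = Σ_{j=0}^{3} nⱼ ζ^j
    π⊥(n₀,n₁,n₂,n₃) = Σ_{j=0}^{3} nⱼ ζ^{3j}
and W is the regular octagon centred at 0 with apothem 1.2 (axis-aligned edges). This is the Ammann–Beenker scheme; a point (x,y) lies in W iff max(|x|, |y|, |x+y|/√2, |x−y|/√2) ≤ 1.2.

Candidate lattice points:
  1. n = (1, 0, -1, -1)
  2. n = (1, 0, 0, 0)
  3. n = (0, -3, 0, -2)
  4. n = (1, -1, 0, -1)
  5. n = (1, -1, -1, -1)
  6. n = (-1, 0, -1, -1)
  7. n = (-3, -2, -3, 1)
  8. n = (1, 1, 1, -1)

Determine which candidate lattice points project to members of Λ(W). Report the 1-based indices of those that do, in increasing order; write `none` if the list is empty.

π⊥(n) = n₀ + n₁ζ³ + n₂ζ⁶ + n₃ζ⁹ where ζ = e^{iπ/4}.
#1 (1, 0, -1, -1): internal (0.292893, 0.292893); octagon support 0.414214 vs apothem 1.2 → ∈ W
#2 (1, 0, 0, 0): internal (1.000000, 0.000000); octagon support 1.000000 vs apothem 1.2 → ∈ W
#3 (0, -3, 0, -2): internal (0.707107, -3.535534); octagon support 3.535534 vs apothem 1.2 → ∉ W
#4 (1, -1, 0, -1): internal (1.000000, -1.414214); octagon support 1.707107 vs apothem 1.2 → ∉ W
#5 (1, -1, -1, -1): internal (1.000000, -0.414214); octagon support 1.000000 vs apothem 1.2 → ∈ W
#6 (-1, 0, -1, -1): internal (-1.707107, 0.292893); octagon support 1.707107 vs apothem 1.2 → ∉ W
#7 (-3, -2, -3, 1): internal (-0.878680, 2.292893); octagon support 2.292893 vs apothem 1.2 → ∉ W
#8 (1, 1, 1, -1): internal (-0.414214, -1.000000); octagon support 1.000000 vs apothem 1.2 → ∈ W

1, 2, 5, 8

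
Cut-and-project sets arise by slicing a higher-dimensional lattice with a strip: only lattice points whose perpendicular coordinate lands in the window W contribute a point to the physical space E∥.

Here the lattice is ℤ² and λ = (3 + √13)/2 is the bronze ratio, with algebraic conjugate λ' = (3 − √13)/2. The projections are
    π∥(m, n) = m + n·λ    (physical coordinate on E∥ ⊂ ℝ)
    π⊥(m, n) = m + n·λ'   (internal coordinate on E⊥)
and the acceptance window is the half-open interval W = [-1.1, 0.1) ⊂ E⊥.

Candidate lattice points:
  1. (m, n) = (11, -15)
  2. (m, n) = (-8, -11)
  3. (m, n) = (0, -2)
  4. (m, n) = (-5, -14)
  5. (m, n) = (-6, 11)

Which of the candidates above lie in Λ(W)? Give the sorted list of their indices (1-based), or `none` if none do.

4

Compute λ' = (3−√13)/2 = -0.30278, so π⊥(m,n) = m -0.30278·n.
candidate 1: (m,n)=(11,-15) → π∥ = 11-15·λ ≈ -38.54163, π⊥ = 11-15·λ' ≈ 15.54163 ∉ [-1.1, 0.1) ⇒ out
candidate 2: (m,n)=(-8,-11) → π∥ = -8-11·λ ≈ -44.33053, π⊥ = -8-11·λ' ≈ -4.66947 ∉ [-1.1, 0.1) ⇒ out
candidate 3: (m,n)=(0,-2) → π∥ = 0-2·λ ≈ -6.60555, π⊥ = 0-2·λ' ≈ 0.60555 ∉ [-1.1, 0.1) ⇒ out
candidate 4: (m,n)=(-5,-14) → π∥ = -5-14·λ ≈ -51.23886, π⊥ = -5-14·λ' ≈ -0.76114 ∈ [-1.1, 0.1) ⇒ IN Λ
candidate 5: (m,n)=(-6,11) → π∥ = -6+11·λ ≈ 30.33053, π⊥ = -6+11·λ' ≈ -9.33053 ∉ [-1.1, 0.1) ⇒ out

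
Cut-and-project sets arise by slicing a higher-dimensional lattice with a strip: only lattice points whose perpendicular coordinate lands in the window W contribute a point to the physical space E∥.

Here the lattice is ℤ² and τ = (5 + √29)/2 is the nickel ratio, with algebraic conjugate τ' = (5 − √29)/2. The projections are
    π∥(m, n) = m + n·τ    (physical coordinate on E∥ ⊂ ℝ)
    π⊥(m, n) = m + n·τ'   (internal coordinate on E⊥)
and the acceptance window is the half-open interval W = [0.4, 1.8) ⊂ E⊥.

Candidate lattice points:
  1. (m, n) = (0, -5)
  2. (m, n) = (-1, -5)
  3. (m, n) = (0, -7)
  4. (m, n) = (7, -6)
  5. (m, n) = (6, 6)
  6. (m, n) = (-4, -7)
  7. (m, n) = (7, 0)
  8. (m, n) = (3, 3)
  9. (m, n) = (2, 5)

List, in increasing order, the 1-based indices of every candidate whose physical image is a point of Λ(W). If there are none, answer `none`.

1, 3, 9

τ' = (5−√29)/2 ≈ -0.192582.
#1 (0,-5): internal coord 0 + (-5)·τ' = +0.962912; +0.962912 ∈ [0.4, 1.8) → IN Λ
#2 (-1,-5): internal coord -1 + (-5)·τ' = -0.037088; -0.037088 ∉ [0.4, 1.8) → out
#3 (0,-7): internal coord 0 + (-7)·τ' = +1.348077; +1.348077 ∈ [0.4, 1.8) → IN Λ
#4 (7,-6): internal coord 7 + (-6)·τ' = +8.155494; +8.155494 ∉ [0.4, 1.8) → out
#5 (6,6): internal coord 6 + (6)·τ' = +4.844506; +4.844506 ∉ [0.4, 1.8) → out
#6 (-4,-7): internal coord -4 + (-7)·τ' = -2.651923; -2.651923 ∉ [0.4, 1.8) → out
#7 (7,0): internal coord 7 + (0)·τ' = +7.000000; +7.000000 ∉ [0.4, 1.8) → out
#8 (3,3): internal coord 3 + (3)·τ' = +2.422253; +2.422253 ∉ [0.4, 1.8) → out
#9 (2,5): internal coord 2 + (5)·τ' = +1.037088; +1.037088 ∈ [0.4, 1.8) → IN Λ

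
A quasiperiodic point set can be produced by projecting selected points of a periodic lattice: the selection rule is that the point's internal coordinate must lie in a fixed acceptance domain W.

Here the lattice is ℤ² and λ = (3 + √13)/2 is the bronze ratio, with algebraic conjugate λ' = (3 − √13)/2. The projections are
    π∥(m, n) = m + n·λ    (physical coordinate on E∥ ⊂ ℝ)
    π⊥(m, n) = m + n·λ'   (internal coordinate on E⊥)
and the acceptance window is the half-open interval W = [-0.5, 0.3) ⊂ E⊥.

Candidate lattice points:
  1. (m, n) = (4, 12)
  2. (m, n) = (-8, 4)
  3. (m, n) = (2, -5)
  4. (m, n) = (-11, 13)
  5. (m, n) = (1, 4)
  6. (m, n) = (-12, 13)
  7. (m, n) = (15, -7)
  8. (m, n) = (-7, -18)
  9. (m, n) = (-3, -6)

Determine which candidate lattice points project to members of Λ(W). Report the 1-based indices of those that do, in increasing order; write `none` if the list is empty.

λ' = (3−√13)/2 ≈ -0.302776.
candidate 1: (m,n)=(4,12) → π∥ = 4+12·λ ≈ 43.633308, π⊥ = 4+12·λ' ≈ 0.366692 ∉ [-0.5, 0.3) ⇒ out
candidate 2: (m,n)=(-8,4) → π∥ = -8+4·λ ≈ 5.211103, π⊥ = -8+4·λ' ≈ -9.211103 ∉ [-0.5, 0.3) ⇒ out
candidate 3: (m,n)=(2,-5) → π∥ = 2-5·λ ≈ -14.513878, π⊥ = 2-5·λ' ≈ 3.513878 ∉ [-0.5, 0.3) ⇒ out
candidate 4: (m,n)=(-11,13) → π∥ = -11+13·λ ≈ 31.936083, π⊥ = -11+13·λ' ≈ -14.936083 ∉ [-0.5, 0.3) ⇒ out
candidate 5: (m,n)=(1,4) → π∥ = 1+4·λ ≈ 14.211103, π⊥ = 1+4·λ' ≈ -0.211103 ∈ [-0.5, 0.3) ⇒ IN Λ
candidate 6: (m,n)=(-12,13) → π∥ = -12+13·λ ≈ 30.936083, π⊥ = -12+13·λ' ≈ -15.936083 ∉ [-0.5, 0.3) ⇒ out
candidate 7: (m,n)=(15,-7) → π∥ = 15-7·λ ≈ -8.119429, π⊥ = 15-7·λ' ≈ 17.119429 ∉ [-0.5, 0.3) ⇒ out
candidate 8: (m,n)=(-7,-18) → π∥ = -7-18·λ ≈ -66.449961, π⊥ = -7-18·λ' ≈ -1.550039 ∉ [-0.5, 0.3) ⇒ out
candidate 9: (m,n)=(-3,-6) → π∥ = -3-6·λ ≈ -22.816654, π⊥ = -3-6·λ' ≈ -1.183346 ∉ [-0.5, 0.3) ⇒ out

5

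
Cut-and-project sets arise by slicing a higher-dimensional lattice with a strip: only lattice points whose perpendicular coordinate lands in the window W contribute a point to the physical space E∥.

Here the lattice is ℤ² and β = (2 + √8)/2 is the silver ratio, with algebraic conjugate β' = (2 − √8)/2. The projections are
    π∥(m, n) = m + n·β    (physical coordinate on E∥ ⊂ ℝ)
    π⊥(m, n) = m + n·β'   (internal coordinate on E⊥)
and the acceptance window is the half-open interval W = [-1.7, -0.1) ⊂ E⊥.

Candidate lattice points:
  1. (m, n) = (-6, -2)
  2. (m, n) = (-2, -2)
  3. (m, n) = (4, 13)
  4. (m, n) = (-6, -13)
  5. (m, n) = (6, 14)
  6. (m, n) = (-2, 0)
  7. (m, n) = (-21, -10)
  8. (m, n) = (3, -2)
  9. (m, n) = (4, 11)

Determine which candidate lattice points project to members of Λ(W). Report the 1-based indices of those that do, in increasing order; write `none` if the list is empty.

2, 3, 4, 9

Numerically β ≈ 2.4142 and β' = −1/β ≈ -0.4142.
#1 (-6,-2): internal coord -6 + (-2)·β' = -5.1716; -5.1716 ∉ [-1.7, -0.1) → out
#2 (-2,-2): internal coord -2 + (-2)·β' = -1.1716; -1.1716 ∈ [-1.7, -0.1) → IN Λ
#3 (4,13): internal coord 4 + (13)·β' = -1.3848; -1.3848 ∈ [-1.7, -0.1) → IN Λ
#4 (-6,-13): internal coord -6 + (-13)·β' = -0.6152; -0.6152 ∈ [-1.7, -0.1) → IN Λ
#5 (6,14): internal coord 6 + (14)·β' = +0.2010; +0.2010 ∉ [-1.7, -0.1) → out
#6 (-2,0): internal coord -2 + (0)·β' = -2.0000; -2.0000 ∉ [-1.7, -0.1) → out
#7 (-21,-10): internal coord -21 + (-10)·β' = -16.8579; -16.8579 ∉ [-1.7, -0.1) → out
#8 (3,-2): internal coord 3 + (-2)·β' = +3.8284; +3.8284 ∉ [-1.7, -0.1) → out
#9 (4,11): internal coord 4 + (11)·β' = -0.5563; -0.5563 ∈ [-1.7, -0.1) → IN Λ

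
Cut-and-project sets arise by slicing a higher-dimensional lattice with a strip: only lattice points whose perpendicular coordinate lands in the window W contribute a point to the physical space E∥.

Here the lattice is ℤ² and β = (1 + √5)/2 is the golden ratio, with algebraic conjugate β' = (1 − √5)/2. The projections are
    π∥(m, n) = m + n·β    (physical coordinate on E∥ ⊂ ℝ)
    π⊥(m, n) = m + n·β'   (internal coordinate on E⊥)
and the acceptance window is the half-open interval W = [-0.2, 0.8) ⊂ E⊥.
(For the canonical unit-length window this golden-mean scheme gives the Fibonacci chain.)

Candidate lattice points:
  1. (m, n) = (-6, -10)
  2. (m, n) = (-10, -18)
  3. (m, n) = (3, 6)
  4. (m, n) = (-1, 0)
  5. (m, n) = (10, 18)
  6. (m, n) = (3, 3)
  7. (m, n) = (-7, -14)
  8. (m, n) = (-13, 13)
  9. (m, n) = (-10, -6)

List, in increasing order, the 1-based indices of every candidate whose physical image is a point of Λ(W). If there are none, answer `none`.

1

Numerically β ≈ 1.61803 and β' = −1/β ≈ -0.61803.
#1 (-6,-10): internal coord -6 + (-10)·β' = +0.18034; +0.18034 ∈ [-0.2, 0.8) → IN Λ
#2 (-10,-18): internal coord -10 + (-18)·β' = +1.12461; +1.12461 ∉ [-0.2, 0.8) → out
#3 (3,6): internal coord 3 + (6)·β' = -0.70820; -0.70820 ∉ [-0.2, 0.8) → out
#4 (-1,0): internal coord -1 + (0)·β' = -1.00000; -1.00000 ∉ [-0.2, 0.8) → out
#5 (10,18): internal coord 10 + (18)·β' = -1.12461; -1.12461 ∉ [-0.2, 0.8) → out
#6 (3,3): internal coord 3 + (3)·β' = +1.14590; +1.14590 ∉ [-0.2, 0.8) → out
#7 (-7,-14): internal coord -7 + (-14)·β' = +1.65248; +1.65248 ∉ [-0.2, 0.8) → out
#8 (-13,13): internal coord -13 + (13)·β' = -21.03444; -21.03444 ∉ [-0.2, 0.8) → out
#9 (-10,-6): internal coord -10 + (-6)·β' = -6.29180; -6.29180 ∉ [-0.2, 0.8) → out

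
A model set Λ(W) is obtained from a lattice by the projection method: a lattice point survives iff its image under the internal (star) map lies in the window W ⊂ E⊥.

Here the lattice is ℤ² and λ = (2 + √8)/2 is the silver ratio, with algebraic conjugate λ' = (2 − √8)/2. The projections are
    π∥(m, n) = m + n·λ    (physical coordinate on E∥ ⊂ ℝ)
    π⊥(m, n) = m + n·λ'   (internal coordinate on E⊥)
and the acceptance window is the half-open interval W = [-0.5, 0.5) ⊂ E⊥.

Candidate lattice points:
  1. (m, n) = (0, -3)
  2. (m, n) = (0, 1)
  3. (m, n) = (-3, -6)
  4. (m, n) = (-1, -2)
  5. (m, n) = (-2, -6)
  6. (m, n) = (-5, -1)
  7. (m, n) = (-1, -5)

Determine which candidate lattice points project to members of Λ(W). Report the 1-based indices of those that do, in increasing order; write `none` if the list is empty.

Numerically λ ≈ 2.414214 and λ' = −1/λ ≈ -0.414214.
#1 (0,-3): internal coord 0 + (-3)·λ' = +1.242641; +1.242641 ∉ [-0.5, 0.5) → out
#2 (0,1): internal coord 0 + (1)·λ' = -0.414214; -0.414214 ∈ [-0.5, 0.5) → IN Λ
#3 (-3,-6): internal coord -3 + (-6)·λ' = -0.514719; -0.514719 ∉ [-0.5, 0.5) → out
#4 (-1,-2): internal coord -1 + (-2)·λ' = -0.171573; -0.171573 ∈ [-0.5, 0.5) → IN Λ
#5 (-2,-6): internal coord -2 + (-6)·λ' = +0.485281; +0.485281 ∈ [-0.5, 0.5) → IN Λ
#6 (-5,-1): internal coord -5 + (-1)·λ' = -4.585786; -4.585786 ∉ [-0.5, 0.5) → out
#7 (-1,-5): internal coord -1 + (-5)·λ' = +1.071068; +1.071068 ∉ [-0.5, 0.5) → out

2, 4, 5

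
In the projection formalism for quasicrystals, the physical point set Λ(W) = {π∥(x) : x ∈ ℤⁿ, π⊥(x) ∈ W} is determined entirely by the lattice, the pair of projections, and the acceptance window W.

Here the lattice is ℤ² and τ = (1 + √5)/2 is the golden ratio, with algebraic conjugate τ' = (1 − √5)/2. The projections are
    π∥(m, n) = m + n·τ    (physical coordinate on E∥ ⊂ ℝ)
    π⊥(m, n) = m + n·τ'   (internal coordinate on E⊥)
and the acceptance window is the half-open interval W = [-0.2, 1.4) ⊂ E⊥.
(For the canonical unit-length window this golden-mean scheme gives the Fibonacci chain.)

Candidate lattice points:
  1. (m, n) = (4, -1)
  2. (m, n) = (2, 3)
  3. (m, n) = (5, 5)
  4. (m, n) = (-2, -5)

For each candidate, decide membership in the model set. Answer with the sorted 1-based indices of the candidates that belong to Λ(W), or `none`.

2, 4

Compute τ' = (1−√5)/2 = -0.6180, so π⊥(m,n) = m -0.6180·n.
[1] lift (4,-1): star map gives 4.6180; window check -0.2 ≤ 4.6180 < 1.4 is false → out
[2] lift (2,3): star map gives 0.1459; window check -0.2 ≤ 0.1459 < 1.4 is true → IN Λ
[3] lift (5,5): star map gives 1.9098; window check -0.2 ≤ 1.9098 < 1.4 is false → out
[4] lift (-2,-5): star map gives 1.0902; window check -0.2 ≤ 1.0902 < 1.4 is true → IN Λ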